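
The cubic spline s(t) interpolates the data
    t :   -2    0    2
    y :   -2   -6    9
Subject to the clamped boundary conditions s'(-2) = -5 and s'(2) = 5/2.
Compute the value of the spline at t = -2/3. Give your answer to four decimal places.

-7.1111

Put M_i = s'' at the i-th knot. Here h = (2, 2) and Δ = (-2, 15/2), so the interior equations h_(i-1)·M_(i-1) + 2(h_(i-1)+h_i)·M_i + h_i·M_(i+1) = 6(Δ_i − Δ_(i-1)) read
  2·M_0 + 8·M_1 + 2·M_2 = 6(Δ_1 - Δ_0) = 57
Clamped end conditions give two more equations: 2h_0·M_0 + h_0·M_1 = 6(Δ_0 - s'(-2)) = 18 and h_1·M_1 + 2h_1·M_2 = 6(s'(2) - Δ_1) = -30.
Solving the tridiagonal system: M_0 = -3/4, M_1 = 21/2, M_2 = -51/4.
On [-2, 0], s(t) = -2 - 5·(t + 2) - 3/8·(t + 2)² + 15/16·(t + 2)³.
With (t + 2) = 4/3: s(-2/3) = -64/9.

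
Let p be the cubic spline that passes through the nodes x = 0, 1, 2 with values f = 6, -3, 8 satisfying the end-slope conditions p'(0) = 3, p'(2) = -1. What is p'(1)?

1

Put M_i = p'' at the i-th knot. Here h = (1, 1) and Δ = (-9, 11), so the interior equations h_(i-1)·M_(i-1) + 2(h_(i-1)+h_i)·M_i + h_i·M_(i+1) = 6(Δ_i − Δ_(i-1)) read
  1·M_0 + 4·M_1 + 1·M_2 = 6(Δ_1 - Δ_0) = 120
Clamped end conditions give two more equations: 2h_0·M_0 + h_0·M_1 = 6(Δ_0 - p'(0)) = -72 and h_1·M_1 + 2h_1·M_2 = 6(p'(2) - Δ_1) = -72.
Forward elimination and back-substitution give M_0 = -68, M_1 = 64, M_2 = -68.
On [1, 2], p'(x) = b_1 + 2c_1·(x - 1) + 3d_1·(x - 1)² with b_1 = Δ_1 - h_1(2M_1 + M_2)/6 = 1, c_1 = M_1/2 = 32, d_1 = (M_2 - M_1)/(6h_1) = -22. So p'(1) = 1.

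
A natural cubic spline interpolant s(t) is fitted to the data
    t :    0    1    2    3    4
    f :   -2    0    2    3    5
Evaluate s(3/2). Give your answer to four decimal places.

1.1004

With M_i denoting the second derivative at x_i, h_i = 1, 1, 1, 1, and Δ_i = (y_(i+1) − y_i)/h_i = 2, 2, 1, 2:
  1·M_0 + 4·M_1 + 1·M_2 = 6(Δ_1 - Δ_0) = 0
  1·M_1 + 4·M_2 + 1·M_3 = 6(Δ_2 - Δ_1) = -6
  1·M_2 + 4·M_3 + 1·M_4 = 6(Δ_3 - Δ_2) = 6
Natural end conditions: M_0 = M_4 = 0.
Solving the tridiagonal system: M_0 = 0, M_1 = 15/28, M_2 = -15/7, M_3 = 57/28, M_4 = 0.
On [1, 2], s(t) = 0 + 61/28·(t - 1) + 15/56·(t - 1)² - 25/56·(t - 1)³.
With (t - 1) = 1/2: s(3/2) = 493/448.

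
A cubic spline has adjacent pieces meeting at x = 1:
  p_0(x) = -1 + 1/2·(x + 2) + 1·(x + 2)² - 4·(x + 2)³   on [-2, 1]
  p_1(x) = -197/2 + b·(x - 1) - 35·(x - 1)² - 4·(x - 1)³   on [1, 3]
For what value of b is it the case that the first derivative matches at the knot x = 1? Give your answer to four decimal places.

-101.5000

p_0'(x) = 1/2 + 2·(x + 2) - 12·(x + 2)², so p_0'(1) = -203/2. On the right, p_1'(1) = b, so b = -203/2.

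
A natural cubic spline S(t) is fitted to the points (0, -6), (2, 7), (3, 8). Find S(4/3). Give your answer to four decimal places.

4.0247

Put M_i = S'' at the i-th knot. Here h = (2, 1) and Δ = (13/2, 1), so the interior equations h_(i-1)·M_(i-1) + 2(h_(i-1)+h_i)·M_i + h_i·M_(i+1) = 6(Δ_i − Δ_(i-1)) read
  2·M_0 + 6·M_1 + 1·M_2 = 6(Δ_1 - Δ_0) = -33
Natural end conditions: M_0 = M_2 = 0.
Hence M_0 = 0, M_1 = -11/2, M_2 = 0.
On [0, 2], S(t) = -6 + 25/3·t + 0·t² - 11/24·t³.
With t = 4/3: S(4/3) = 326/81.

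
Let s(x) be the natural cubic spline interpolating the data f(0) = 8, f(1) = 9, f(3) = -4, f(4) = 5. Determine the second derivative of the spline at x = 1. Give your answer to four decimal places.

-14.2500

Let σ_i = s''(x_i). Step sizes h_i = 1, 2, 1; slopes of the chords Δ_i = (y_(i+1) - y_i)/h_i = 1, -13/2, 9.
  1·σ_0 + 6·σ_1 + 2·σ_2 = 6(Δ_1 - Δ_0) = -45
  2·σ_1 + 6·σ_2 + 1·σ_3 = 6(Δ_2 - Δ_1) = 93
Natural end conditions: σ_0 = σ_3 = 0.
Solving: σ_0 = 0, σ_1 = -57/4, σ_2 = 81/4, σ_3 = 0.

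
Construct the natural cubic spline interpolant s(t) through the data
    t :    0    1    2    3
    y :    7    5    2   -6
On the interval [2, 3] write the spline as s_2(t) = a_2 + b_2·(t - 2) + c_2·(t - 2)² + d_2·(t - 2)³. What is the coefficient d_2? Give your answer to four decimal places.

Write σ_i for s''(x_i). With h_i = 1, 1, 1 and divided differences Δ_i = -2, -3, -8, the continuity of s' gives the tridiagonal system
  1·σ_0 + 4·σ_1 + 1·σ_2 = 6(Δ_1 - Δ_0) = -6
  1·σ_1 + 4·σ_2 + 1·σ_3 = 6(Δ_2 - Δ_1) = -30
Natural end conditions: σ_0 = σ_3 = 0.
Solving the tridiagonal system: σ_0 = 0, σ_1 = 2/5, σ_2 = -38/5, σ_3 = 0.
On [2, 3], with s_2(t) = a_2 + b_2·(t - 2) + c_2·(t - 2)² + d_2·(t - 2)³: c_2 = σ_2/2 = -19/5, d_2 = (σ_3 - σ_2)/(6h_2) = 19/15, b_2 = Δ_2 - h_2(2σ_2 + σ_3)/6 = -82/15.

1.2667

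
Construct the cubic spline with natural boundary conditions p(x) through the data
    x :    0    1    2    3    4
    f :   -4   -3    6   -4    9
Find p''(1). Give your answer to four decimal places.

Write M_i for p''(x_i). With h_i = 1, 1, 1, 1 and divided differences Δ_i = 1, 9, -10, 13, the continuity of p' gives the tridiagonal system
  1·M_0 + 4·M_1 + 1·M_2 = 6(Δ_1 - Δ_0) = 48
  1·M_1 + 4·M_2 + 1·M_3 = 6(Δ_2 - Δ_1) = -114
  1·M_2 + 4·M_3 + 1·M_4 = 6(Δ_3 - Δ_2) = 138
Natural end conditions: M_0 = M_4 = 0.
Solving: M_0 = 0, M_1 = 657/28, M_2 = -321/7, M_3 = 1287/28, M_4 = 0.

23.4643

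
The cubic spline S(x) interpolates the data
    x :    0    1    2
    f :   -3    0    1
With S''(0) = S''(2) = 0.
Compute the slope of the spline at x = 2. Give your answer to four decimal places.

Write M_i for S''(x_i). With h_i = 1, 1 and divided differences Δ_i = 3, 1, the continuity of S' gives the tridiagonal system
  1·M_0 + 4·M_1 + 1·M_2 = 6(Δ_1 - Δ_0) = -12
Natural end conditions: M_0 = M_2 = 0.
Solving the tridiagonal system: M_0 = 0, M_1 = -3, M_2 = 0.
On [1, 2], S'(x) = b_1 + 2c_1·(x - 1) + 3d_1·(x - 1)² with b_1 = Δ_1 - h_1(2M_1 + M_2)/6 = 2, c_1 = M_1/2 = -3/2, d_1 = (M_2 - M_1)/(6h_1) = 1/2. So S'(2) = 1/2.

0.5000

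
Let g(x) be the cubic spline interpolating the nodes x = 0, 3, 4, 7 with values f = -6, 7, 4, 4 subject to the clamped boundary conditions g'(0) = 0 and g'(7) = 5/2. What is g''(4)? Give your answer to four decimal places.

Put m_i = g'' at the i-th knot. Here h = (3, 1, 3) and Δ = (13/3, -3, 0), so the interior equations h_(i-1)·m_(i-1) + 2(h_(i-1)+h_i)·m_i + h_i·m_(i+1) = 6(Δ_i − Δ_(i-1)) read
  3·m_0 + 8·m_1 + 1·m_2 = 6(Δ_1 - Δ_0) = -44
  1·m_1 + 8·m_2 + 3·m_3 = 6(Δ_2 - Δ_1) = 18
Clamped end conditions give two more equations: 2h_0·m_0 + h_0·m_1 = 6(Δ_0 - g'(0)) = 26 and h_2·m_2 + 2h_2·m_3 = 6(g'(7) - Δ_2) = 15.
Forward elimination and back-substitution give m_0 = 1477/165, m_1 = -508/55, m_2 = 167/55, m_3 = 54/55.

3.0364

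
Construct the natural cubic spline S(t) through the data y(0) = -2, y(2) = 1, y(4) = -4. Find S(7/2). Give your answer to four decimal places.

-2.2813

Let σ_i = S''(x_i). Step sizes h_i = 2, 2; slopes of the chords Δ_i = (y_(i+1) - y_i)/h_i = 3/2, -5/2.
  2·σ_0 + 8·σ_1 + 2·σ_2 = 6(Δ_1 - Δ_0) = -24
Natural end conditions: σ_0 = σ_2 = 0.
Hence σ_0 = 0, σ_1 = -3, σ_2 = 0.
On [2, 4], S(t) = 1 - 1/2·(t - 2) - 3/2·(t - 2)² + 1/4·(t - 2)³.
With (t - 2) = 3/2: S(7/2) = -73/32.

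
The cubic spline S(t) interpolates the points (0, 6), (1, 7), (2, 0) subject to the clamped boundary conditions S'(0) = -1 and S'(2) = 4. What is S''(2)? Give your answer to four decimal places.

Write M_i for S''(x_i). With h_i = 1, 1 and divided differences Δ_i = 1, -7, the continuity of S' gives the tridiagonal system
  1·M_0 + 4·M_1 + 1·M_2 = 6(Δ_1 - Δ_0) = -48
Clamped end conditions give two more equations: 2h_0·M_0 + h_0·M_1 = 6(Δ_0 - S'(0)) = 12 and h_1·M_1 + 2h_1·M_2 = 6(S'(2) - Δ_1) = 66.
Solving: M_0 = 41/2, M_1 = -29, M_2 = 95/2.

47.5000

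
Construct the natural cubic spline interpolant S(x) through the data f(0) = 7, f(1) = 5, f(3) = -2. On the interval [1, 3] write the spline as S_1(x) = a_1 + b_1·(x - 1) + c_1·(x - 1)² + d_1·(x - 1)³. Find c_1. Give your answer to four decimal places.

Let M_i = S''(x_i). Step sizes h_i = 1, 2; slopes of the chords Δ_i = (y_(i+1) - y_i)/h_i = -2, -7/2.
  1·M_0 + 6·M_1 + 2·M_2 = 6(Δ_1 - Δ_0) = -9
Natural end conditions: M_0 = M_2 = 0.
Hence M_0 = 0, M_1 = -3/2, M_2 = 0.
On [1, 3], with S_1(x) = a_1 + b_1·(x - 1) + c_1·(x - 1)² + d_1·(x - 1)³: c_1 = M_1/2 = -3/4, d_1 = (M_2 - M_1)/(6h_1) = 1/8, b_1 = Δ_1 - h_1(2M_1 + M_2)/6 = -5/2.

-0.7500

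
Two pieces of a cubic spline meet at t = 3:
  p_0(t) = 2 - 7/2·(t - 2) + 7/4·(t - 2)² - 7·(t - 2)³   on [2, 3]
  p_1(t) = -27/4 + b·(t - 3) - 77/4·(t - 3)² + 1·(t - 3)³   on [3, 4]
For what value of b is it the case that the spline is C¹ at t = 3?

-21

p_0'(t) = -7/2 + 7/2·(t - 2) - 21·(t - 2)², so p_0'(3) = -21. On the right, p_1'(3) = b, so b = -21.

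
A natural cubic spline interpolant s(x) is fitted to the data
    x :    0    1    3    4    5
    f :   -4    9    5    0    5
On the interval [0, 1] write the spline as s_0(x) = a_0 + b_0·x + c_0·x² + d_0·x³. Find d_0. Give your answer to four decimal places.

Let m_i = s''(x_i). Step sizes h_i = 1, 2, 1, 1; slopes of the chords Δ_i = (y_(i+1) - y_i)/h_i = 13, -2, -5, 5.
  1·m_0 + 6·m_1 + 2·m_2 = 6(Δ_1 - Δ_0) = -90
  2·m_1 + 6·m_2 + 1·m_3 = 6(Δ_2 - Δ_1) = -18
  1·m_2 + 4·m_3 + 1·m_4 = 6(Δ_3 - Δ_2) = 60
Natural end conditions: m_0 = m_4 = 0.
Forward elimination and back-substitution give m_0 = 0, m_1 = -903/61, m_2 = -36/61, m_3 = 924/61, m_4 = 0.
On [0, 1], with s_0(x) = a_0 + b_0·x + c_0·x² + d_0·x³: c_0 = m_0/2 = 0, d_0 = (m_1 - m_0)/(6h_0) = -301/122, b_0 = Δ_0 - h_0(2m_0 + m_1)/6 = 1887/122.

-2.4672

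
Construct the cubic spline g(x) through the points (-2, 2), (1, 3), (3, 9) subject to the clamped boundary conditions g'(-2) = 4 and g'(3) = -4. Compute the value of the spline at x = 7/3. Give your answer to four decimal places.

Write M_i for g''(x_i). With h_i = 3, 2 and divided differences Δ_i = 1/3, 3, the continuity of g' gives the tridiagonal system
  3·M_0 + 10·M_1 + 2·M_2 = 6(Δ_1 - Δ_0) = 16
Clamped end conditions give two more equations: 2h_0·M_0 + h_0·M_1 = 6(Δ_0 - g'(-2)) = -22 and h_1·M_1 + 2h_1·M_2 = 6(g'(3) - Δ_1) = -42.
Solving: M_0 = -103/15, M_1 = 32/5, M_2 = -137/10.
On [1, 3], g(x) = 3 + 33/10·(x - 1) + 16/5·(x - 1)² - 67/40·(x - 1)³.
With (x - 1) = 4/3: g(7/3) = 1231/135.

9.1185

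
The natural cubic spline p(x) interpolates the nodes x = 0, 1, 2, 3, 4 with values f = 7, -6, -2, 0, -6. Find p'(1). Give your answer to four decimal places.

-3.8929

Let M_i = p''(x_i). Step sizes h_i = 1, 1, 1, 1; slopes of the chords Δ_i = (y_(i+1) - y_i)/h_i = -13, 4, 2, -6.
  1·M_0 + 4·M_1 + 1·M_2 = 6(Δ_1 - Δ_0) = 102
  1·M_1 + 4·M_2 + 1·M_3 = 6(Δ_2 - Δ_1) = -12
  1·M_2 + 4·M_3 + 1·M_4 = 6(Δ_3 - Δ_2) = -48
Natural end conditions: M_0 = M_4 = 0.
Forward elimination and back-substitution give M_0 = 0, M_1 = 765/28, M_2 = -51/7, M_3 = -285/28, M_4 = 0.
On [1, 2], p'(x) = b_1 + 2c_1·(x - 1) + 3d_1·(x - 1)² with b_1 = Δ_1 - h_1(2M_1 + M_2)/6 = -109/28, c_1 = M_1/2 = 765/56, d_1 = (M_2 - M_1)/(6h_1) = -323/56. So p'(1) = -109/28.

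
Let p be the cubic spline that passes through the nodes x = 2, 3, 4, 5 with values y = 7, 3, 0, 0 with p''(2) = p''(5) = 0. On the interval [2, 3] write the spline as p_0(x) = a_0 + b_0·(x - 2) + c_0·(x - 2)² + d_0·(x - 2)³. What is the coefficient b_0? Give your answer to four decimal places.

-4.0667

Let m_i = p''(x_i). Step sizes h_i = 1, 1, 1; slopes of the chords Δ_i = (y_(i+1) - y_i)/h_i = -4, -3, 0.
  1·m_0 + 4·m_1 + 1·m_2 = 6(Δ_1 - Δ_0) = 6
  1·m_1 + 4·m_2 + 1·m_3 = 6(Δ_2 - Δ_1) = 18
Natural end conditions: m_0 = m_3 = 0.
Forward elimination and back-substitution give m_0 = 0, m_1 = 2/5, m_2 = 22/5, m_3 = 0.
On [2, 3], with p_0(x) = a_0 + b_0·(x - 2) + c_0·(x - 2)² + d_0·(x - 2)³: c_0 = m_0/2 = 0, d_0 = (m_1 - m_0)/(6h_0) = 1/15, b_0 = Δ_0 - h_0(2m_0 + m_1)/6 = -61/15.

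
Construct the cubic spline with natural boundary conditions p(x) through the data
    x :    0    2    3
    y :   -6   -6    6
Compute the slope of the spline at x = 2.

8

Let σ_i = p''(x_i). Step sizes h_i = 2, 1; slopes of the chords Δ_i = (y_(i+1) - y_i)/h_i = 0, 12.
  2·σ_0 + 6·σ_1 + 1·σ_2 = 6(Δ_1 - Δ_0) = 72
Natural end conditions: σ_0 = σ_2 = 0.
Solving: σ_0 = 0, σ_1 = 12, σ_2 = 0.
On [2, 3], p'(x) = b_1 + 2c_1·(x - 2) + 3d_1·(x - 2)² with b_1 = Δ_1 - h_1(2σ_1 + σ_2)/6 = 8, c_1 = σ_1/2 = 6, d_1 = (σ_2 - σ_1)/(6h_1) = -2. So p'(2) = 8.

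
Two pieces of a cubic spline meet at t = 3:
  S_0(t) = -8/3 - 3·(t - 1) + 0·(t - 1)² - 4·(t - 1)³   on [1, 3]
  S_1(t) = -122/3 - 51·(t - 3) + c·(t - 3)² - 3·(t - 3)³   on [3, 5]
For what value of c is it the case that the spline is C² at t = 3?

-24

S_0''(t) = 0 - 24·(t - 1), so S_0''(3) = -48. On the right, S_1''(3) = 2c, so c = -24.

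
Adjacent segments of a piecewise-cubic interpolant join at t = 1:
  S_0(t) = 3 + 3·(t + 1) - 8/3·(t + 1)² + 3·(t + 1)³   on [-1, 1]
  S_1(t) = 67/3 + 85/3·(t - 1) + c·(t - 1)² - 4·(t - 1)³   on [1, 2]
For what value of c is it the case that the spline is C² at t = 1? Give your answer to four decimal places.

S_0''(t) = -16/3 + 18·(t + 1), so S_0''(1) = 92/3. On the right, S_1''(1) = 2c, so c = 46/3.

15.3333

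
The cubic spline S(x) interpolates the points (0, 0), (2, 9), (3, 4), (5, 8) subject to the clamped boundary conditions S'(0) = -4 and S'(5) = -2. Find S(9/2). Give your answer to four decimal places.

7.6240

Put M_i = S'' at the i-th knot. Here h = (2, 1, 2) and Δ = (9/2, -5, 2), so the interior equations h_(i-1)·M_(i-1) + 2(h_(i-1)+h_i)·M_i + h_i·M_(i+1) = 6(Δ_i − Δ_(i-1)) read
  2·M_0 + 6·M_1 + 1·M_2 = 6(Δ_1 - Δ_0) = -57
  1·M_1 + 6·M_2 + 2·M_3 = 6(Δ_2 - Δ_1) = 42
Clamped end conditions give two more equations: 2h_0·M_0 + h_0·M_1 = 6(Δ_0 - S'(0)) = 51 and h_2·M_2 + 2h_2·M_3 = 6(S'(5) - Δ_2) = -24.
Solving: M_0 = 719/32, M_1 = -311/16, M_2 = 235/16, M_3 = -427/32.
On [3, 5], S(x) = 4 - 107/32·(x - 3) + 235/32·(x - 3)² - 299/128·(x - 3)³.
With (x - 3) = 3/2: S(9/2) = 7807/1024.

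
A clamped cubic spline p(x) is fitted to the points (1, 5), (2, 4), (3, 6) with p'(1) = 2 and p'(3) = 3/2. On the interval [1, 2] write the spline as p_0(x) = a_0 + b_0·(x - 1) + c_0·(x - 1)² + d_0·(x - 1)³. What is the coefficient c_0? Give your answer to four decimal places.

Let m_i = p''(x_i). Step sizes h_i = 1, 1; slopes of the chords Δ_i = (y_(i+1) - y_i)/h_i = -1, 2.
  1·m_0 + 4·m_1 + 1·m_2 = 6(Δ_1 - Δ_0) = 18
Clamped end conditions give two more equations: 2h_0·m_0 + h_0·m_1 = 6(Δ_0 - p'(1)) = -18 and h_1·m_1 + 2h_1·m_2 = 6(p'(3) - Δ_1) = -3.
Solving the tridiagonal system: m_0 = -55/4, m_1 = 19/2, m_2 = -25/4.
On [1, 2], with p_0(x) = a_0 + b_0·(x - 1) + c_0·(x - 1)² + d_0·(x - 1)³: c_0 = m_0/2 = -55/8, d_0 = (m_1 - m_0)/(6h_0) = 31/8, b_0 = Δ_0 - h_0(2m_0 + m_1)/6 = 2.

-6.8750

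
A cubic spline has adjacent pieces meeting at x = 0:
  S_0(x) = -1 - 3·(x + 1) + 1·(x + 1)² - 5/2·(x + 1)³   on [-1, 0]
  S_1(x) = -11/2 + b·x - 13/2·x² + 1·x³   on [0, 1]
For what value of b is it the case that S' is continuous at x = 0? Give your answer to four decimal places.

S_0'(x) = -3 + 2·(x + 1) - 15/2·(x + 1)², so S_0'(0) = -17/2. On the right, S_1'(0) = b, so b = -17/2.

-8.5000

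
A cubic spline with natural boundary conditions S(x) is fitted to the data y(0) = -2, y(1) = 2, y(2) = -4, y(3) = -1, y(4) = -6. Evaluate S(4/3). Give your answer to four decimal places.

Let M_i = S''(x_i). Step sizes h_i = 1, 1, 1, 1; slopes of the chords Δ_i = (y_(i+1) - y_i)/h_i = 4, -6, 3, -5.
  1·M_0 + 4·M_1 + 1·M_2 = 6(Δ_1 - Δ_0) = -60
  1·M_1 + 4·M_2 + 1·M_3 = 6(Δ_2 - Δ_1) = 54
  1·M_2 + 4·M_3 + 1·M_4 = 6(Δ_3 - Δ_2) = -48
Natural end conditions: M_0 = M_4 = 0.
Hence M_0 = 0, M_1 = -291/14, M_2 = 162/7, M_3 = -249/14, M_4 = 0.
On [1, 2], S(x) = 2 - 41/14·(x - 1) - 291/28·(x - 1)² + 205/28·(x - 1)³.
With (x - 1) = 1/3: S(4/3) = 53/378.

0.1402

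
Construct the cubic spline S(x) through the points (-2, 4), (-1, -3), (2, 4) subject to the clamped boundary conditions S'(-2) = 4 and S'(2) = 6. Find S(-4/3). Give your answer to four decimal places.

0.4815

With m_i denoting the second derivative at x_i, h_i = 1, 3, and Δ_i = (y_(i+1) − y_i)/h_i = -7, 7/3:
  1·m_0 + 8·m_1 + 3·m_2 = 6(Δ_1 - Δ_0) = 56
Clamped end conditions give two more equations: 2h_0·m_0 + h_0·m_1 = 6(Δ_0 - S'(-2)) = -66 and h_1·m_1 + 2h_1·m_2 = 6(S'(2) - Δ_1) = 22.
Solving the tridiagonal system: m_0 = -79/2, m_1 = 13, m_2 = -17/6.
On [-2, -1], S(x) = 4 + 4·(x + 2) - 79/4·(x + 2)² + 35/4·(x + 2)³.
With (x + 2) = 2/3: S(-4/3) = 13/27.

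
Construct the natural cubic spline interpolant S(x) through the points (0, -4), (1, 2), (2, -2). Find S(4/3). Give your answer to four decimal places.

1.5926

With σ_i denoting the second derivative at x_i, h_i = 1, 1, and Δ_i = (y_(i+1) − y_i)/h_i = 6, -4:
  1·σ_0 + 4·σ_1 + 1·σ_2 = 6(Δ_1 - Δ_0) = -60
Natural end conditions: σ_0 = σ_2 = 0.
Hence σ_0 = 0, σ_1 = -15, σ_2 = 0.
On [1, 2], S(x) = 2 + 1·(x - 1) - 15/2·(x - 1)² + 5/2·(x - 1)³.
With (x - 1) = 1/3: S(4/3) = 43/27.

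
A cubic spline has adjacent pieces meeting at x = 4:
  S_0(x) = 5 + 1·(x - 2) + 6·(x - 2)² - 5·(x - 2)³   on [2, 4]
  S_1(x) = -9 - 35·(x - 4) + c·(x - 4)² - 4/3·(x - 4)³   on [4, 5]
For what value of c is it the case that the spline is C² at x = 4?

-24

S_0''(x) = 12 - 30·(x - 2), so S_0''(4) = -48. On the right, S_1''(4) = 2c, so c = -24.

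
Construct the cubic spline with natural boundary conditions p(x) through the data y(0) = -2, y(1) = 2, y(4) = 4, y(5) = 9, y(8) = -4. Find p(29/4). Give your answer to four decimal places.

1.9746

With M_i denoting the second derivative at x_i, h_i = 1, 3, 1, 3, and Δ_i = (y_(i+1) − y_i)/h_i = 4, 2/3, 5, -13/3:
  1·M_0 + 8·M_1 + 3·M_2 = 6(Δ_1 - Δ_0) = -20
  3·M_1 + 8·M_2 + 1·M_3 = 6(Δ_2 - Δ_1) = 26
  1·M_2 + 8·M_3 + 3·M_4 = 6(Δ_3 - Δ_2) = -56
Natural end conditions: M_0 = M_4 = 0.
Solving the tridiagonal system: M_0 = 0, M_1 = -19/4, M_2 = 6, M_3 = -31/4, M_4 = 0.
On [5, 8], p(x) = 9 + 41/12·(x - 5) - 31/8·(x - 5)² + 31/72·(x - 5)³.
With (x - 5) = 9/4: p(29/4) = 1011/512.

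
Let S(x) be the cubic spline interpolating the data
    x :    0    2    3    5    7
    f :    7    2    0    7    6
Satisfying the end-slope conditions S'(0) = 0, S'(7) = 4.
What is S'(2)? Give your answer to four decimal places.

-3.4959

With M_i denoting the second derivative at x_i, h_i = 2, 1, 2, 2, and Δ_i = (y_(i+1) − y_i)/h_i = -5/2, -2, 7/2, -1/2:
  2·M_0 + 6·M_1 + 1·M_2 = 6(Δ_1 - Δ_0) = 3
  1·M_1 + 6·M_2 + 2·M_3 = 6(Δ_2 - Δ_1) = 33
  2·M_2 + 8·M_3 + 2·M_4 = 6(Δ_3 - Δ_2) = -24
Clamped end conditions give two more equations: 2h_0·M_0 + h_0·M_1 = 6(Δ_0 - S'(0)) = -15 and h_3·M_3 + 2h_3·M_4 = 6(S'(7) - Δ_3) = 27.
Solving: M_0 = -977/244, M_1 = 31/61, M_2 = 971/122, M_3 = -931/122, M_4 = 1289/122.
On [2, 3], S'(x) = b_1 + 2c_1·(x - 2) + 3d_1·(x - 2)² with b_1 = Δ_1 - h_1(2M_1 + M_2)/6 = -853/244, c_1 = M_1/2 = 31/122, d_1 = (M_2 - M_1)/(6h_1) = 303/244. So S'(2) = -853/244.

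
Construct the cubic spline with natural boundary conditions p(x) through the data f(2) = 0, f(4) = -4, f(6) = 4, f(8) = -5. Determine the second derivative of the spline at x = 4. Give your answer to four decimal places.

With σ_i denoting the second derivative at x_i, h_i = 2, 2, 2, and Δ_i = (y_(i+1) − y_i)/h_i = -2, 4, -9/2:
  2·σ_0 + 8·σ_1 + 2·σ_2 = 6(Δ_1 - Δ_0) = 36
  2·σ_1 + 8·σ_2 + 2·σ_3 = 6(Δ_2 - Δ_1) = -51
Natural end conditions: σ_0 = σ_3 = 0.
Hence σ_0 = 0, σ_1 = 13/2, σ_2 = -8, σ_3 = 0.

6.5000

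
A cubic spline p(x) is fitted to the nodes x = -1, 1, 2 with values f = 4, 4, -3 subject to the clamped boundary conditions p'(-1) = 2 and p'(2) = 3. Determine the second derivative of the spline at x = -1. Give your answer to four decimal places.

Write M_i for p''(x_i). With h_i = 2, 1 and divided differences Δ_i = 0, -7, the continuity of p' gives the tridiagonal system
  2·M_0 + 6·M_1 + 1·M_2 = 6(Δ_1 - Δ_0) = -42
Clamped end conditions give two more equations: 2h_0·M_0 + h_0·M_1 = 6(Δ_0 - p'(-1)) = -12 and h_1·M_1 + 2h_1·M_2 = 6(p'(2) - Δ_1) = 60.
Hence M_0 = 13/3, M_1 = -44/3, M_2 = 112/3.

4.3333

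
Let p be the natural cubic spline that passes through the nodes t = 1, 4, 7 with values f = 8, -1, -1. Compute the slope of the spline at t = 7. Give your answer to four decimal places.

0.7500

With M_i denoting the second derivative at x_i, h_i = 3, 3, and Δ_i = (y_(i+1) − y_i)/h_i = -3, 0:
  3·M_0 + 12·M_1 + 3·M_2 = 6(Δ_1 - Δ_0) = 18
Natural end conditions: M_0 = M_2 = 0.
Hence M_0 = 0, M_1 = 3/2, M_2 = 0.
On [4, 7], p'(t) = b_1 + 2c_1·(t - 4) + 3d_1·(t - 4)² with b_1 = Δ_1 - h_1(2M_1 + M_2)/6 = -3/2, c_1 = M_1/2 = 3/4, d_1 = (M_2 - M_1)/(6h_1) = -1/12. So p'(7) = 3/4.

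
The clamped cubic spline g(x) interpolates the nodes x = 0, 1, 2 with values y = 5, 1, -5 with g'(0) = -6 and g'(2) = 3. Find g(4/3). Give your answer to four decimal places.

-1.7778

Let M_i = g''(x_i). Step sizes h_i = 1, 1; slopes of the chords Δ_i = (y_(i+1) - y_i)/h_i = -4, -6.
  1·M_0 + 4·M_1 + 1·M_2 = 6(Δ_1 - Δ_0) = -12
Clamped end conditions give two more equations: 2h_0·M_0 + h_0·M_1 = 6(Δ_0 - g'(0)) = 12 and h_1·M_1 + 2h_1·M_2 = 6(g'(2) - Δ_1) = 54.
Hence M_0 = 27/2, M_1 = -15, M_2 = 69/2.
On [1, 2], g(x) = 1 - 27/4·(x - 1) - 15/2·(x - 1)² + 33/4·(x - 1)³.
With (x - 1) = 1/3: g(4/3) = -16/9.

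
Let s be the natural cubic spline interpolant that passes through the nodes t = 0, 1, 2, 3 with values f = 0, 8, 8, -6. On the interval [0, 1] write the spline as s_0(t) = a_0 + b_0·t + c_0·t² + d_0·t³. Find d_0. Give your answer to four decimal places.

Let σ_i = s''(x_i). Step sizes h_i = 1, 1, 1; slopes of the chords Δ_i = (y_(i+1) - y_i)/h_i = 8, 0, -14.
  1·σ_0 + 4·σ_1 + 1·σ_2 = 6(Δ_1 - Δ_0) = -48
  1·σ_1 + 4·σ_2 + 1·σ_3 = 6(Δ_2 - Δ_1) = -84
Natural end conditions: σ_0 = σ_3 = 0.
Hence σ_0 = 0, σ_1 = -36/5, σ_2 = -96/5, σ_3 = 0.
On [0, 1], with s_0(t) = a_0 + b_0·t + c_0·t² + d_0·t³: c_0 = σ_0/2 = 0, d_0 = (σ_1 - σ_0)/(6h_0) = -6/5, b_0 = Δ_0 - h_0(2σ_0 + σ_1)/6 = 46/5.

-1.2000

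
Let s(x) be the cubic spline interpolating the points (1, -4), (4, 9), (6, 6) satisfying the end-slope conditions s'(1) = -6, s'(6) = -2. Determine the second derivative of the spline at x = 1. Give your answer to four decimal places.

14.6333

With σ_i denoting the second derivative at x_i, h_i = 3, 2, and Δ_i = (y_(i+1) − y_i)/h_i = 13/3, -3/2:
  3·σ_0 + 10·σ_1 + 2·σ_2 = 6(Δ_1 - Δ_0) = -35
Clamped end conditions give two more equations: 2h_0·σ_0 + h_0·σ_1 = 6(Δ_0 - s'(1)) = 62 and h_1·σ_1 + 2h_1·σ_2 = 6(s'(6) - Δ_1) = -3.
Hence σ_0 = 439/30, σ_1 = -43/5, σ_2 = 71/20.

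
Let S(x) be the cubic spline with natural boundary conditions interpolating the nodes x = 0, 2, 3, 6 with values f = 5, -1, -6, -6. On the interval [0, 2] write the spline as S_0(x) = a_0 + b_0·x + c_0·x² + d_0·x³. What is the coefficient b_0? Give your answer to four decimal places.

-2.1064

Let M_i = S''(x_i). Step sizes h_i = 2, 1, 3; slopes of the chords Δ_i = (y_(i+1) - y_i)/h_i = -3, -5, 0.
  2·M_0 + 6·M_1 + 1·M_2 = 6(Δ_1 - Δ_0) = -12
  1·M_1 + 8·M_2 + 3·M_3 = 6(Δ_2 - Δ_1) = 30
Natural end conditions: M_0 = M_3 = 0.
Forward elimination and back-substitution give M_0 = 0, M_1 = -126/47, M_2 = 192/47, M_3 = 0.
On [0, 2], with S_0(x) = a_0 + b_0·x + c_0·x² + d_0·x³: c_0 = M_0/2 = 0, d_0 = (M_1 - M_0)/(6h_0) = -21/94, b_0 = Δ_0 - h_0(2M_0 + M_1)/6 = -99/47.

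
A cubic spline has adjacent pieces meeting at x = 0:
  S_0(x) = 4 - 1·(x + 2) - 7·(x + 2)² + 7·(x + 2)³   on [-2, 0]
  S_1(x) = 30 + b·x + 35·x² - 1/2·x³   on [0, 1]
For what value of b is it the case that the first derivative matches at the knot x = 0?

S_0'(x) = -1 - 14·(x + 2) + 21·(x + 2)², so S_0'(0) = 55. On the right, S_1'(0) = b, so b = 55.

55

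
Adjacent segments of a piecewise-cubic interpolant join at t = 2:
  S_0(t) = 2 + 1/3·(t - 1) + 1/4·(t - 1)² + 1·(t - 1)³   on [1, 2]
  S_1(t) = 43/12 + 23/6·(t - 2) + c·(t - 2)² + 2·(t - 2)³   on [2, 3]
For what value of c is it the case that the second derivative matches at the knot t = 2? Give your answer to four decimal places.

3.2500

S_0''(t) = 1/2 + 6·(t - 1), so S_0''(2) = 13/2. On the right, S_1''(2) = 2c, so c = 13/4.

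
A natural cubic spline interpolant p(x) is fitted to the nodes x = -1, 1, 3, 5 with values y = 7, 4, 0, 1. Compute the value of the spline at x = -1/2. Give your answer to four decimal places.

Put M_i = p'' at the i-th knot. Here h = (2, 2, 2) and Δ = (-3/2, -2, 1/2), so the interior equations h_(i-1)·M_(i-1) + 2(h_(i-1)+h_i)·M_i + h_i·M_(i+1) = 6(Δ_i − Δ_(i-1)) read
  2·M_0 + 8·M_1 + 2·M_2 = 6(Δ_1 - Δ_0) = -3
  2·M_1 + 8·M_2 + 2·M_3 = 6(Δ_2 - Δ_1) = 15
Natural end conditions: M_0 = M_3 = 0.
Solving: M_0 = 0, M_1 = -9/10, M_2 = 21/10, M_3 = 0.
On [-1, 1], p(x) = 7 - 6/5·(x + 1) + 0·(x + 1)² - 3/40·(x + 1)³.
With (x + 1) = 1/2: p(-1/2) = 409/64.

6.3906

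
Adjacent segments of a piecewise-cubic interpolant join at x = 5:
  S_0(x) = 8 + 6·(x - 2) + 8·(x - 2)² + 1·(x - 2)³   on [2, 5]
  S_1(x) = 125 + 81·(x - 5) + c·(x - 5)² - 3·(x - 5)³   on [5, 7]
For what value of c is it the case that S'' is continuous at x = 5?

17

S_0''(x) = 16 + 6·(x - 2), so S_0''(5) = 34. On the right, S_1''(5) = 2c, so c = 17.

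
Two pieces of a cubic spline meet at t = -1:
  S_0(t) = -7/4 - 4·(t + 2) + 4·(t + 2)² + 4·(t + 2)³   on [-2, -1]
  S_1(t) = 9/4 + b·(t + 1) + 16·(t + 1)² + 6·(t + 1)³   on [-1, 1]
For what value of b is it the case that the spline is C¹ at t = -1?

S_0'(t) = -4 + 8·(t + 2) + 12·(t + 2)², so S_0'(-1) = 16. On the right, S_1'(-1) = b, so b = 16.

16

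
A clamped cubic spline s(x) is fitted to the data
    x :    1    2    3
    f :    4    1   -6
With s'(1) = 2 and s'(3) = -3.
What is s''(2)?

Write m_i for s''(x_i). With h_i = 1, 1 and divided differences Δ_i = -3, -7, the continuity of s' gives the tridiagonal system
  1·m_0 + 4·m_1 + 1·m_2 = 6(Δ_1 - Δ_0) = -24
Clamped end conditions give two more equations: 2h_0·m_0 + h_0·m_1 = 6(Δ_0 - s'(1)) = -30 and h_1·m_1 + 2h_1·m_2 = 6(s'(3) - Δ_1) = 24.
Forward elimination and back-substitution give m_0 = -23/2, m_1 = -7, m_2 = 31/2.

-7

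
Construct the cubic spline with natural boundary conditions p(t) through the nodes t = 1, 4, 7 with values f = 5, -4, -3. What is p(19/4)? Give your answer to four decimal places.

Let M_i = p''(x_i). Step sizes h_i = 3, 3; slopes of the chords Δ_i = (y_(i+1) - y_i)/h_i = -3, 1/3.
  3·M_0 + 12·M_1 + 3·M_2 = 6(Δ_1 - Δ_0) = 20
Natural end conditions: M_0 = M_2 = 0.
Solving the tridiagonal system: M_0 = 0, M_1 = 5/3, M_2 = 0.
On [4, 7], p(t) = -4 - 4/3·(t - 4) + 5/6·(t - 4)² - 5/54·(t - 4)³.
With (t - 4) = 3/4: p(19/4) = -585/128.

-4.5703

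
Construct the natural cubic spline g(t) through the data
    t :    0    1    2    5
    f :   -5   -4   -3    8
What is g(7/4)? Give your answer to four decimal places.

-3.3427

Put M_i = g'' at the i-th knot. Here h = (1, 1, 3) and Δ = (1, 1, 11/3), so the interior equations h_(i-1)·M_(i-1) + 2(h_(i-1)+h_i)·M_i + h_i·M_(i+1) = 6(Δ_i − Δ_(i-1)) read
  1·M_0 + 4·M_1 + 1·M_2 = 6(Δ_1 - Δ_0) = 0
  1·M_1 + 8·M_2 + 3·M_3 = 6(Δ_2 - Δ_1) = 16
Natural end conditions: M_0 = M_3 = 0.
Solving: M_0 = 0, M_1 = -16/31, M_2 = 64/31, M_3 = 0.
On [1, 2], g(t) = -4 + 77/93·(t - 1) - 8/31·(t - 1)² + 40/93·(t - 1)³.
With (t - 1) = 3/4: g(7/4) = -829/248.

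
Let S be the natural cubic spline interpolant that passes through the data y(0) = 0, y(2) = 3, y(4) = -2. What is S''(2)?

-3

Write σ_i for S''(x_i). With h_i = 2, 2 and divided differences Δ_i = 3/2, -5/2, the continuity of S' gives the tridiagonal system
  2·σ_0 + 8·σ_1 + 2·σ_2 = 6(Δ_1 - Δ_0) = -24
Natural end conditions: σ_0 = σ_2 = 0.
Forward elimination and back-substitution give σ_0 = 0, σ_1 = -3, σ_2 = 0.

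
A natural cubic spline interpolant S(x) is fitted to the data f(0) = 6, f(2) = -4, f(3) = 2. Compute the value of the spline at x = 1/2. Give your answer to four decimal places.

1.7813

Put M_i = S'' at the i-th knot. Here h = (2, 1) and Δ = (-5, 6), so the interior equations h_(i-1)·M_(i-1) + 2(h_(i-1)+h_i)·M_i + h_i·M_(i+1) = 6(Δ_i − Δ_(i-1)) read
  2·M_0 + 6·M_1 + 1·M_2 = 6(Δ_1 - Δ_0) = 66
Natural end conditions: M_0 = M_2 = 0.
Solving the tridiagonal system: M_0 = 0, M_1 = 11, M_2 = 0.
On [0, 2], S(x) = 6 - 26/3·x + 0·x² + 11/12·x³.
With x = 1/2: S(1/2) = 57/32.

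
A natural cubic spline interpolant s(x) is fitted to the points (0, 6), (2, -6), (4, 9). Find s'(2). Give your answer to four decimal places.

0.7500

Put M_i = s'' at the i-th knot. Here h = (2, 2) and Δ = (-6, 15/2), so the interior equations h_(i-1)·M_(i-1) + 2(h_(i-1)+h_i)·M_i + h_i·M_(i+1) = 6(Δ_i − Δ_(i-1)) read
  2·M_0 + 8·M_1 + 2·M_2 = 6(Δ_1 - Δ_0) = 81
Natural end conditions: M_0 = M_2 = 0.
Solving the tridiagonal system: M_0 = 0, M_1 = 81/8, M_2 = 0.
On [2, 4], s'(x) = b_1 + 2c_1·(x - 2) + 3d_1·(x - 2)² with b_1 = Δ_1 - h_1(2M_1 + M_2)/6 = 3/4, c_1 = M_1/2 = 81/16, d_1 = (M_2 - M_1)/(6h_1) = -27/32. So s'(2) = 3/4.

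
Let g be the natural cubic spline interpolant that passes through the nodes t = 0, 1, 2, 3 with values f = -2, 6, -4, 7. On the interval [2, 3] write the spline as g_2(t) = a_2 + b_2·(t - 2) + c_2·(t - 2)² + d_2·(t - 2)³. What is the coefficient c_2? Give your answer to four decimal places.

Put m_i = g'' at the i-th knot. Here h = (1, 1, 1) and Δ = (8, -10, 11), so the interior equations h_(i-1)·m_(i-1) + 2(h_(i-1)+h_i)·m_i + h_i·m_(i+1) = 6(Δ_i − Δ_(i-1)) read
  1·m_0 + 4·m_1 + 1·m_2 = 6(Δ_1 - Δ_0) = -108
  1·m_1 + 4·m_2 + 1·m_3 = 6(Δ_2 - Δ_1) = 126
Natural end conditions: m_0 = m_3 = 0.
Solving: m_0 = 0, m_1 = -186/5, m_2 = 204/5, m_3 = 0.
On [2, 3], with g_2(t) = a_2 + b_2·(t - 2) + c_2·(t - 2)² + d_2·(t - 2)³: c_2 = m_2/2 = 102/5, d_2 = (m_3 - m_2)/(6h_2) = -34/5, b_2 = Δ_2 - h_2(2m_2 + m_3)/6 = -13/5.

20.4000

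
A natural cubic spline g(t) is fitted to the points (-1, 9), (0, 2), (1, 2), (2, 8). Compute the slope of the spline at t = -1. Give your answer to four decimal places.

Let m_i = g''(x_i). Step sizes h_i = 1, 1, 1; slopes of the chords Δ_i = (y_(i+1) - y_i)/h_i = -7, 0, 6.
  1·m_0 + 4·m_1 + 1·m_2 = 6(Δ_1 - Δ_0) = 42
  1·m_1 + 4·m_2 + 1·m_3 = 6(Δ_2 - Δ_1) = 36
Natural end conditions: m_0 = m_3 = 0.
Solving the tridiagonal system: m_0 = 0, m_1 = 44/5, m_2 = 34/5, m_3 = 0.
On [-1, 0], g'(t) = b_0 + 2c_0·(t + 1) + 3d_0·(t + 1)² with b_0 = Δ_0 - h_0(2m_0 + m_1)/6 = -127/15, c_0 = m_0/2 = 0, d_0 = (m_1 - m_0)/(6h_0) = 22/15. So g'(-1) = -127/15.

-8.4667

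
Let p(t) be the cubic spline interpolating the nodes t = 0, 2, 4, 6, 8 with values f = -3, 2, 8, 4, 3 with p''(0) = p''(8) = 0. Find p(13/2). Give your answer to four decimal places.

Let σ_i = p''(x_i). Step sizes h_i = 2, 2, 2, 2; slopes of the chords Δ_i = (y_(i+1) - y_i)/h_i = 5/2, 3, -2, -1/2.
  2·σ_0 + 8·σ_1 + 2·σ_2 = 6(Δ_1 - Δ_0) = 3
  2·σ_1 + 8·σ_2 + 2·σ_3 = 6(Δ_2 - Δ_1) = -30
  2·σ_2 + 8·σ_3 + 2·σ_4 = 6(Δ_3 - Δ_2) = 9
Natural end conditions: σ_0 = σ_4 = 0.
Forward elimination and back-substitution give σ_0 = 0, σ_1 = 87/56, σ_2 = -33/7, σ_3 = 129/56, σ_4 = 0.
On [6, 8], p(t) = 4 - 57/28·(t - 6) + 129/112·(t - 6)² - 43/224·(t - 6)³.
With (t - 6) = 1/2: p(13/2) = 831/256.

3.2461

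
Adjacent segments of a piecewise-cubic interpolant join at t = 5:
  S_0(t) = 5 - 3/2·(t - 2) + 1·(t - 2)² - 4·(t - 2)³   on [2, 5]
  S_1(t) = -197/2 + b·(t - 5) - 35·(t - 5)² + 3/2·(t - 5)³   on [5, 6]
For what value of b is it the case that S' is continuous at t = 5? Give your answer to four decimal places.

S_0'(t) = -3/2 + 2·(t - 2) - 12·(t - 2)², so S_0'(5) = -207/2. On the right, S_1'(5) = b, so b = -207/2.

-103.5000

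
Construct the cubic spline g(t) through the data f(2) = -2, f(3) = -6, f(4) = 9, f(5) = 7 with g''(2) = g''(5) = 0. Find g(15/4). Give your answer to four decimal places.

5.7000

With M_i denoting the second derivative at x_i, h_i = 1, 1, 1, and Δ_i = (y_(i+1) − y_i)/h_i = -4, 15, -2:
  1·M_0 + 4·M_1 + 1·M_2 = 6(Δ_1 - Δ_0) = 114
  1·M_1 + 4·M_2 + 1·M_3 = 6(Δ_2 - Δ_1) = -102
Natural end conditions: M_0 = M_3 = 0.
Solving the tridiagonal system: M_0 = 0, M_1 = 186/5, M_2 = -174/5, M_3 = 0.
On [3, 4], g(t) = -6 + 42/5·(t - 3) + 93/5·(t - 3)² - 12·(t - 3)³.
With (t - 3) = 3/4: g(15/4) = 57/10.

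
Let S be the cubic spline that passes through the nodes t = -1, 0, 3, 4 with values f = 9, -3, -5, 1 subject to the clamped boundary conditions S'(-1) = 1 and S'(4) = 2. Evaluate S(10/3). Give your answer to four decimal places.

-2.4615

Put σ_i = S'' at the i-th knot. Here h = (1, 3, 1) and Δ = (-12, -2/3, 6), so the interior equations h_(i-1)·σ_(i-1) + 2(h_(i-1)+h_i)·σ_i + h_i·σ_(i+1) = 6(Δ_i − Δ_(i-1)) read
  1·σ_0 + 8·σ_1 + 3·σ_2 = 6(Δ_1 - Δ_0) = 68
  3·σ_1 + 8·σ_2 + 1·σ_3 = 6(Δ_2 - Δ_1) = 40
Clamped end conditions give two more equations: 2h_0·σ_0 + h_0·σ_1 = 6(Δ_0 - S'(-1)) = -78 and h_2·σ_2 + 2h_2·σ_3 = 6(S'(4) - Δ_2) = -24.
Hence σ_0 = -2888/63, σ_1 = 862/63, σ_2 = 92/63, σ_3 = -802/63.
On [3, 4], S(t) = -5 + 481/63·(t - 3) + 46/63·(t - 3)² - 149/63·(t - 3)³.
With (t - 3) = 1/3: S(10/3) = -4187/1701.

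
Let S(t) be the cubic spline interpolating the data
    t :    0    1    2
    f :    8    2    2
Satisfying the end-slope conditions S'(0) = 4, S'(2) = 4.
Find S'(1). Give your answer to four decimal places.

Let M_i = S''(x_i). Step sizes h_i = 1, 1; slopes of the chords Δ_i = (y_(i+1) - y_i)/h_i = -6, 0.
  1·M_0 + 4·M_1 + 1·M_2 = 6(Δ_1 - Δ_0) = 36
Clamped end conditions give two more equations: 2h_0·M_0 + h_0·M_1 = 6(Δ_0 - S'(0)) = -60 and h_1·M_1 + 2h_1·M_2 = 6(S'(2) - Δ_1) = 24.
Hence M_0 = -39, M_1 = 18, M_2 = 3.
On [1, 2], S'(t) = b_1 + 2c_1·(t - 1) + 3d_1·(t - 1)² with b_1 = Δ_1 - h_1(2M_1 + M_2)/6 = -13/2, c_1 = M_1/2 = 9, d_1 = (M_2 - M_1)/(6h_1) = -5/2. So S'(1) = -13/2.

-6.5000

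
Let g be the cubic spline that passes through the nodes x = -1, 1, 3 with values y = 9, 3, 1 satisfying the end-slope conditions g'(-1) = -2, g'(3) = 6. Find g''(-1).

With σ_i denoting the second derivative at x_i, h_i = 2, 2, and Δ_i = (y_(i+1) − y_i)/h_i = -3, -1:
  2·σ_0 + 8·σ_1 + 2·σ_2 = 6(Δ_1 - Δ_0) = 12
Clamped end conditions give two more equations: 2h_0·σ_0 + h_0·σ_1 = 6(Δ_0 - g'(-1)) = -6 and h_1·σ_1 + 2h_1·σ_2 = 6(g'(3) - Δ_1) = 42.
Forward elimination and back-substitution give σ_0 = -1, σ_1 = -1, σ_2 = 11.

-1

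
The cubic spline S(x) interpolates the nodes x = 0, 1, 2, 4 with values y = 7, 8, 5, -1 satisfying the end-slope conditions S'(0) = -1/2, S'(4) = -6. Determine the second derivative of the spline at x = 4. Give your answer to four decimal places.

Write σ_i for S''(x_i). With h_i = 1, 1, 2 and divided differences Δ_i = 1, -3, -3, the continuity of S' gives the tridiagonal system
  1·σ_0 + 4·σ_1 + 1·σ_2 = 6(Δ_1 - Δ_0) = -24
  1·σ_1 + 6·σ_2 + 2·σ_3 = 6(Δ_2 - Δ_1) = 0
Clamped end conditions give two more equations: 2h_0·σ_0 + h_0·σ_1 = 6(Δ_0 - S'(0)) = 9 and h_2·σ_2 + 2h_2·σ_3 = 6(S'(4) - Δ_2) = -18.
Solving the tridiagonal system: σ_0 = 100/11, σ_1 = -101/11, σ_2 = 40/11, σ_3 = -139/22.

-6.3182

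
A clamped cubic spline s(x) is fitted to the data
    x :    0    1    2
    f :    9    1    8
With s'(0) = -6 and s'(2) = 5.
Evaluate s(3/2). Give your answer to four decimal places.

3.8125

Let M_i = s''(x_i). Step sizes h_i = 1, 1; slopes of the chords Δ_i = (y_(i+1) - y_i)/h_i = -8, 7.
  1·M_0 + 4·M_1 + 1·M_2 = 6(Δ_1 - Δ_0) = 90
Clamped end conditions give two more equations: 2h_0·M_0 + h_0·M_1 = 6(Δ_0 - s'(0)) = -12 and h_1·M_1 + 2h_1·M_2 = 6(s'(2) - Δ_1) = -12.
Forward elimination and back-substitution give M_0 = -23, M_1 = 34, M_2 = -23.
On [1, 2], s(x) = 1 - 1/2·(x - 1) + 17·(x - 1)² - 19/2·(x - 1)³.
With (x - 1) = 1/2: s(3/2) = 61/16.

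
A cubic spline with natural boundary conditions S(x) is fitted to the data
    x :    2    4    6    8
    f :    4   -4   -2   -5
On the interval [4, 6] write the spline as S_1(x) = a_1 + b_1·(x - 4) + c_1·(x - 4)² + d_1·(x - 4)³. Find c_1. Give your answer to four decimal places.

Let M_i = S''(x_i). Step sizes h_i = 2, 2, 2; slopes of the chords Δ_i = (y_(i+1) - y_i)/h_i = -4, 1, -3/2.
  2·M_0 + 8·M_1 + 2·M_2 = 6(Δ_1 - Δ_0) = 30
  2·M_1 + 8·M_2 + 2·M_3 = 6(Δ_2 - Δ_1) = -15
Natural end conditions: M_0 = M_3 = 0.
Forward elimination and back-substitution give M_0 = 0, M_1 = 9/2, M_2 = -3, M_3 = 0.
On [4, 6], with S_1(x) = a_1 + b_1·(x - 4) + c_1·(x - 4)² + d_1·(x - 4)³: c_1 = M_1/2 = 9/4, d_1 = (M_2 - M_1)/(6h_1) = -5/8, b_1 = Δ_1 - h_1(2M_1 + M_2)/6 = -1.

2.2500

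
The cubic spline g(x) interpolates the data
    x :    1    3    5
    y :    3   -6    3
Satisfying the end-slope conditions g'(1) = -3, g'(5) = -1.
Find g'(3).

With m_i denoting the second derivative at x_i, h_i = 2, 2, and Δ_i = (y_(i+1) − y_i)/h_i = -9/2, 9/2:
  2·m_0 + 8·m_1 + 2·m_2 = 6(Δ_1 - Δ_0) = 54
Clamped end conditions give two more equations: 2h_0·m_0 + h_0·m_1 = 6(Δ_0 - g'(1)) = -9 and h_1·m_1 + 2h_1·m_2 = 6(g'(5) - Δ_1) = -33.
Hence m_0 = -17/2, m_1 = 25/2, m_2 = -29/2.
On [3, 5], g'(x) = b_1 + 2c_1·(x - 3) + 3d_1·(x - 3)² with b_1 = Δ_1 - h_1(2m_1 + m_2)/6 = 1, c_1 = m_1/2 = 25/4, d_1 = (m_2 - m_1)/(6h_1) = -9/4. So g'(3) = 1.

1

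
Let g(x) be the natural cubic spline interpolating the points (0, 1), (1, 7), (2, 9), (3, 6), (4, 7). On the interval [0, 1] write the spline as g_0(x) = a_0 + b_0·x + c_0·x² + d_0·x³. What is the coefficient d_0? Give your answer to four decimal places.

With M_i denoting the second derivative at x_i, h_i = 1, 1, 1, 1, and Δ_i = (y_(i+1) − y_i)/h_i = 6, 2, -3, 1:
  1·M_0 + 4·M_1 + 1·M_2 = 6(Δ_1 - Δ_0) = -24
  1·M_1 + 4·M_2 + 1·M_3 = 6(Δ_2 - Δ_1) = -30
  1·M_2 + 4·M_3 + 1·M_4 = 6(Δ_3 - Δ_2) = 24
Natural end conditions: M_0 = M_4 = 0.
Solving the tridiagonal system: M_0 = 0, M_1 = -27/7, M_2 = -60/7, M_3 = 57/7, M_4 = 0.
On [0, 1], with g_0(x) = a_0 + b_0·x + c_0·x² + d_0·x³: c_0 = M_0/2 = 0, d_0 = (M_1 - M_0)/(6h_0) = -9/14, b_0 = Δ_0 - h_0(2M_0 + M_1)/6 = 93/14.

-0.6429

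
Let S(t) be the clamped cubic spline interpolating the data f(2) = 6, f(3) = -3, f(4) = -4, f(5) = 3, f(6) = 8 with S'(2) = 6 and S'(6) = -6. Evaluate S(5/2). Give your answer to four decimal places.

Put M_i = S'' at the i-th knot. Here h = (1, 1, 1, 1) and Δ = (-9, -1, 7, 5), so the interior equations h_(i-1)·M_(i-1) + 2(h_(i-1)+h_i)·M_i + h_i·M_(i+1) = 6(Δ_i − Δ_(i-1)) read
  1·M_0 + 4·M_1 + 1·M_2 = 6(Δ_1 - Δ_0) = 48
  1·M_1 + 4·M_2 + 1·M_3 = 6(Δ_2 - Δ_1) = 48
  1·M_2 + 4·M_3 + 1·M_4 = 6(Δ_3 - Δ_2) = -12
Clamped end conditions give two more equations: 2h_0·M_0 + h_0·M_1 = 6(Δ_0 - S'(2)) = -90 and h_3·M_3 + 2h_3·M_4 = 6(S'(6) - Δ_3) = -66.
Solving the tridiagonal system: M_0 = -807/14, M_1 = 177/7, M_2 = 9/2, M_3 = 33/7, M_4 = -495/14.
On [2, 3], S(t) = 6 + 6·(t - 2) - 807/28·(t - 2)² + 387/28·(t - 2)³.
With (t - 2) = 1/2: S(5/2) = 789/224.

3.5223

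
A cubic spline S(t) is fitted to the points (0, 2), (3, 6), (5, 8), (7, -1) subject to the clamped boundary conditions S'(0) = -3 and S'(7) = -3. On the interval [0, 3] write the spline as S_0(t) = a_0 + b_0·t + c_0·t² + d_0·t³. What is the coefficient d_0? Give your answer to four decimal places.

With σ_i denoting the second derivative at x_i, h_i = 3, 2, 2, and Δ_i = (y_(i+1) − y_i)/h_i = 4/3, 1, -9/2:
  3·σ_0 + 10·σ_1 + 2·σ_2 = 6(Δ_1 - Δ_0) = -2
  2·σ_1 + 8·σ_2 + 2·σ_3 = 6(Δ_2 - Δ_1) = -33
Clamped end conditions give two more equations: 2h_0·σ_0 + h_0·σ_1 = 6(Δ_0 - S'(0)) = 26 and h_2·σ_2 + 2h_2·σ_3 = 6(S'(7) - Δ_2) = 9.
Solving: σ_0 = 511/111, σ_1 = -20/37, σ_2 = -385/74, σ_3 = 359/74.
On [0, 3], with S_0(t) = a_0 + b_0·t + c_0·t² + d_0·t³: c_0 = σ_0/2 = 511/222, d_0 = (σ_1 - σ_0)/(6h_0) = -571/1998, b_0 = Δ_0 - h_0(2σ_0 + σ_1)/6 = -3.

-0.2858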